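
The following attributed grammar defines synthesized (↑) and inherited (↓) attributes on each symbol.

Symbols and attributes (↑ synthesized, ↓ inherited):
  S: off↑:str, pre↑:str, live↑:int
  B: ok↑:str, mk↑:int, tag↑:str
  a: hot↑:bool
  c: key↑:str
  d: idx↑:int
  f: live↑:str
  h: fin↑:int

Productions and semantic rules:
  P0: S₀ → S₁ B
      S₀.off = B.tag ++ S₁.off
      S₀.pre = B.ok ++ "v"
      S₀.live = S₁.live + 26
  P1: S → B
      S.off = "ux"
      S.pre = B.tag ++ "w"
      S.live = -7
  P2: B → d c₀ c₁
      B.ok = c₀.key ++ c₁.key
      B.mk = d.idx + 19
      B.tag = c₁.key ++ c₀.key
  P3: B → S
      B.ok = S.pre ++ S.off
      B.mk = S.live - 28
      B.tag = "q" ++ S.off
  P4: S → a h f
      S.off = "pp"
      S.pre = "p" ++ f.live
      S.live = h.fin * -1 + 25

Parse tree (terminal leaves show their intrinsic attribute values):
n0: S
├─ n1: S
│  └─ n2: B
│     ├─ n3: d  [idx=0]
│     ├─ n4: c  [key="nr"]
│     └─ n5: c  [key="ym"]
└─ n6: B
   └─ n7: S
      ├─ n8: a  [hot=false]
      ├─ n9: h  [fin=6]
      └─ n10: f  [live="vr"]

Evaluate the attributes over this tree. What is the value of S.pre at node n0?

"pvrppv"

1. n3.idx = 0  [terminal]
2. n4.key = "nr"  [terminal]
3. n5.key = "ym"  [terminal]
4. n2.ok = "nrym"  [c₀.key ++ c₁.key]
5. n2.mk = 19  [d.idx + 19]
6. n2.tag = "ymnr"  [c₁.key ++ c₀.key]
7. n1.off = "ux"  ["ux"]
8. n1.pre = "ymnrw"  [B.tag ++ "w"]
9. n1.live = -7  [-7]
10. n8.hot = false  [terminal]
11. n9.fin = 6  [terminal]
12. n10.live = "vr"  [terminal]
13. n7.off = "pp"  ["pp"]
14. n7.pre = "pvr"  ["p" ++ f.live]
15. n7.live = 19  [h.fin * -1 + 25]
16. n6.ok = "pvrpp"  [S.pre ++ S.off]
17. n6.mk = -9  [S.live - 28]
18. n6.tag = "qpp"  ["q" ++ S.off]
19. n0.off = "qppux"  [B.tag ++ S₁.off]
20. n0.pre = "pvrppv"  [B.ok ++ "v"]
21. n0.live = 19  [S₁.live + 26]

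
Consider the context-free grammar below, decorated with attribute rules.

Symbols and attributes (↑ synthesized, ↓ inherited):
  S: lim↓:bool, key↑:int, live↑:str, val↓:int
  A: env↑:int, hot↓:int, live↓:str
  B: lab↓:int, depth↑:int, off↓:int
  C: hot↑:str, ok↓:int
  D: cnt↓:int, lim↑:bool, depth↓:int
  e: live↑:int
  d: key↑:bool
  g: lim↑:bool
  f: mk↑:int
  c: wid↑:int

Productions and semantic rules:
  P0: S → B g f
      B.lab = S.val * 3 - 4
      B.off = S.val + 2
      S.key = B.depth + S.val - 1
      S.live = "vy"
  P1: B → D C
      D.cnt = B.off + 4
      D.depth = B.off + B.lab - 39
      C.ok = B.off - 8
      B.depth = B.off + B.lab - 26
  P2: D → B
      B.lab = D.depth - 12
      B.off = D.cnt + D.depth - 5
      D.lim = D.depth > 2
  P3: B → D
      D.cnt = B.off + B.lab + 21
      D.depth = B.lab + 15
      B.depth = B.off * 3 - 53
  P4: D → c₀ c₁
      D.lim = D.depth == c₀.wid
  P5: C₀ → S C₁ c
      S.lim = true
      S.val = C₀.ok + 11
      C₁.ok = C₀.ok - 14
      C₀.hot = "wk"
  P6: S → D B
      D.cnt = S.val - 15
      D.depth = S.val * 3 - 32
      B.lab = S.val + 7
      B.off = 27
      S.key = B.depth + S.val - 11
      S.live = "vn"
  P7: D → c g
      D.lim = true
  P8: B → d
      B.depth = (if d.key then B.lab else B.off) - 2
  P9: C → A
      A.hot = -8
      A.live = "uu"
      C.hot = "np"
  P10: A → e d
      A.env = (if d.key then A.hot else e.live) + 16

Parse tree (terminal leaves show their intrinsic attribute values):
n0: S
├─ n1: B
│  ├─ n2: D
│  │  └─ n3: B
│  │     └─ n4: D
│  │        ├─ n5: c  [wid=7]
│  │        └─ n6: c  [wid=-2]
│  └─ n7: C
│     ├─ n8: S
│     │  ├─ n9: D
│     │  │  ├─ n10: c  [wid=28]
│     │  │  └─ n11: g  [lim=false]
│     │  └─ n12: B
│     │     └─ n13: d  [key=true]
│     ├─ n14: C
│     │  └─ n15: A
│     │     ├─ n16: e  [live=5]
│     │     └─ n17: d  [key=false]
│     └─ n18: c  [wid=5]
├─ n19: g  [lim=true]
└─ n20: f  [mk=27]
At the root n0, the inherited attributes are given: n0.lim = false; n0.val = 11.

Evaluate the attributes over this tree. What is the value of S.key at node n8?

26

1. n0.lim = false  [given at root]
2. n0.val = 11  [given at root]
3. n1.lab = 29  [S.val * 3 - 4]
4. n1.off = 13  [S.val + 2]
5. n2.cnt = 17  [B.off + 4]
6. n2.depth = 3  [B.off + B.lab - 39]
7. n3.lab = -9  [D.depth - 12]
8. n3.off = 15  [D.cnt + D.depth - 5]
9. n4.cnt = 27  [B.off + B.lab + 21]
10. n4.depth = 6  [B.lab + 15]
11. n5.wid = 7  [terminal]
12. n6.wid = -2  [terminal]
13. n4.lim = false  [D.depth == c₀.wid]
14. n3.depth = -8  [B.off * 3 - 53]
15. n2.lim = true  [D.depth > 2]
16. n7.ok = 5  [B.off - 8]
17. n8.lim = true  [true]
18. n8.val = 16  [C₀.ok + 11]
19. n9.cnt = 1  [S.val - 15]
20. n9.depth = 16  [S.val * 3 - 32]
21. n10.wid = 28  [terminal]
22. n11.lim = false  [terminal]
23. n9.lim = true  [true]
24. n12.lab = 23  [S.val + 7]
25. n12.off = 27  [27]
26. n13.key = true  [terminal]
27. n12.depth = 21  [(if d.key then B.lab else B.off) - 2]
28. n8.key = 26  [B.depth + S.val - 11]
29. n8.live = "vn"  ["vn"]
30. n14.ok = -9  [C₀.ok - 14]
31. n15.hot = -8  [-8]
32. n15.live = "uu"  ["uu"]
33. n16.live = 5  [terminal]
34. n17.key = false  [terminal]
35. n15.env = 21  [(if d.key then A.hot else e.live) + 16]
36. n14.hot = "np"  ["np"]
37. n18.wid = 5  [terminal]
38. n7.hot = "wk"  ["wk"]
39. n1.depth = 16  [B.off + B.lab - 26]
40. n19.lim = true  [terminal]
41. n20.mk = 27  [terminal]
42. n0.key = 26  [B.depth + S.val - 1]
43. n0.live = "vy"  ["vy"]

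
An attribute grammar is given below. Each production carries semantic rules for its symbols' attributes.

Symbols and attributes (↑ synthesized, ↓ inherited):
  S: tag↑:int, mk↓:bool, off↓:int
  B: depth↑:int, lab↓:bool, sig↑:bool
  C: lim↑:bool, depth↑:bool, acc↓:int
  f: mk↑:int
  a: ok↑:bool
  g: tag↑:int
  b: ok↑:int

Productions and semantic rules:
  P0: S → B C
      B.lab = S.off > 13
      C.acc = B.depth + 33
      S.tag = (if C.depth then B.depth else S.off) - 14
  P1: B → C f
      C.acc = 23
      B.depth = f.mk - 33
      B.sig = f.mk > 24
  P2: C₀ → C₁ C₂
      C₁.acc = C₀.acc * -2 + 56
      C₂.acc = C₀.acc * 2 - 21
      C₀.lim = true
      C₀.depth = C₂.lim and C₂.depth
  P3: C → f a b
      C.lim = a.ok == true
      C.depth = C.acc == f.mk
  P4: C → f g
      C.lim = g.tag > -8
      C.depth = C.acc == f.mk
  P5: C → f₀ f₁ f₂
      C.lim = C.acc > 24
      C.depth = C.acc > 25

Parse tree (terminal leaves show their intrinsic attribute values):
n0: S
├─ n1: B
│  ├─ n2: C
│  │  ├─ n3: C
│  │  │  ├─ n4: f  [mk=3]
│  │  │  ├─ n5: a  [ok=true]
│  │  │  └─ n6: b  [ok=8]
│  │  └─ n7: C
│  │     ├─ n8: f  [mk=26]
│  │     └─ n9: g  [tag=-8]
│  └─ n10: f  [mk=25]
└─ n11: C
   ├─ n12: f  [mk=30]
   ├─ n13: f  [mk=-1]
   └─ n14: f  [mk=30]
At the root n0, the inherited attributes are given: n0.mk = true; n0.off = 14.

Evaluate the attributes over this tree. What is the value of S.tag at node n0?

0

1. n0.mk = true  [given at root]
2. n0.off = 14  [given at root]
3. n1.lab = true  [S.off > 13]
4. n2.acc = 23  [23]
5. n3.acc = 10  [C₀.acc * -2 + 56]
6. n4.mk = 3  [terminal]
7. n5.ok = true  [terminal]
8. n6.ok = 8  [terminal]
9. n3.lim = true  [a.ok == true]
10. n3.depth = false  [C.acc == f.mk]
11. n7.acc = 25  [C₀.acc * 2 - 21]
12. n8.mk = 26  [terminal]
13. n9.tag = -8  [terminal]
14. n7.lim = false  [g.tag > -8]
15. n7.depth = false  [C.acc == f.mk]
16. n2.lim = true  [true]
17. n2.depth = false  [C₂.lim and C₂.depth]
18. n10.mk = 25  [terminal]
19. n1.depth = -8  [f.mk - 33]
20. n1.sig = true  [f.mk > 24]
21. n11.acc = 25  [B.depth + 33]
22. n12.mk = 30  [terminal]
23. n13.mk = -1  [terminal]
24. n14.mk = 30  [terminal]
25. n11.lim = true  [C.acc > 24]
26. n11.depth = false  [C.acc > 25]
27. n0.tag = 0  [(if C.depth then B.depth else S.off) - 14]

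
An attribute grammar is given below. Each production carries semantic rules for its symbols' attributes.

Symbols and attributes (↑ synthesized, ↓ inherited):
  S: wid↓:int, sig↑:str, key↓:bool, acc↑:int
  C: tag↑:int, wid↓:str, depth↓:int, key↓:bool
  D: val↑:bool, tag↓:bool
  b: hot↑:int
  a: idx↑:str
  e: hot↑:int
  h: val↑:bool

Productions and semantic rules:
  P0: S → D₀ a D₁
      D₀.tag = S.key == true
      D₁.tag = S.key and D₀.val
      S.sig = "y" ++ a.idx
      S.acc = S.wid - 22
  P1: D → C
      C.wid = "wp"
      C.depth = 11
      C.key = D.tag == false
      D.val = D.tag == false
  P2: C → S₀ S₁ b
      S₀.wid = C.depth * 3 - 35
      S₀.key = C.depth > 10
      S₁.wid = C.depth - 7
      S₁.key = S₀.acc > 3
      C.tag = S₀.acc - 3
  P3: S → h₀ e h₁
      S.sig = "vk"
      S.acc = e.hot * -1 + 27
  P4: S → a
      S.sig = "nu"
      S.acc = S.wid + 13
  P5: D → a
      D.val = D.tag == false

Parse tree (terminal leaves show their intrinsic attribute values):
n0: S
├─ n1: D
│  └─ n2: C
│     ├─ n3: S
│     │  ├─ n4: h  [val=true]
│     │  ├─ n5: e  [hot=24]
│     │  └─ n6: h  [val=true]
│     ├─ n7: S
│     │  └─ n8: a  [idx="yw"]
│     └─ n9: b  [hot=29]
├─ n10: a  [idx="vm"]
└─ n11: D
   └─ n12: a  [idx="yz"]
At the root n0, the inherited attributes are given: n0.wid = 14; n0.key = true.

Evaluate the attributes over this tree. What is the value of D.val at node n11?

1. n0.wid = 14  [given at root]
2. n0.key = true  [given at root]
3. n1.tag = true  [S.key == true]
4. n2.wid = "wp"  ["wp"]
5. n2.depth = 11  [11]
6. n2.key = false  [D.tag == false]
7. n3.wid = -2  [C.depth * 3 - 35]
8. n3.key = true  [C.depth > 10]
9. n4.val = true  [terminal]
10. n5.hot = 24  [terminal]
11. n6.val = true  [terminal]
12. n3.sig = "vk"  ["vk"]
13. n3.acc = 3  [e.hot * -1 + 27]
14. n7.wid = 4  [C.depth - 7]
15. n7.key = false  [S₀.acc > 3]
16. n8.idx = "yw"  [terminal]
17. n7.sig = "nu"  ["nu"]
18. n7.acc = 17  [S.wid + 13]
19. n9.hot = 29  [terminal]
20. n2.tag = 0  [S₀.acc - 3]
21. n1.val = false  [D.tag == false]
22. n10.idx = "vm"  [terminal]
23. n11.tag = false  [S.key and D₀.val]
24. n12.idx = "yz"  [terminal]
25. n11.val = true  [D.tag == false]
26. n0.sig = "yvm"  ["y" ++ a.idx]
27. n0.acc = -8  [S.wid - 22]

true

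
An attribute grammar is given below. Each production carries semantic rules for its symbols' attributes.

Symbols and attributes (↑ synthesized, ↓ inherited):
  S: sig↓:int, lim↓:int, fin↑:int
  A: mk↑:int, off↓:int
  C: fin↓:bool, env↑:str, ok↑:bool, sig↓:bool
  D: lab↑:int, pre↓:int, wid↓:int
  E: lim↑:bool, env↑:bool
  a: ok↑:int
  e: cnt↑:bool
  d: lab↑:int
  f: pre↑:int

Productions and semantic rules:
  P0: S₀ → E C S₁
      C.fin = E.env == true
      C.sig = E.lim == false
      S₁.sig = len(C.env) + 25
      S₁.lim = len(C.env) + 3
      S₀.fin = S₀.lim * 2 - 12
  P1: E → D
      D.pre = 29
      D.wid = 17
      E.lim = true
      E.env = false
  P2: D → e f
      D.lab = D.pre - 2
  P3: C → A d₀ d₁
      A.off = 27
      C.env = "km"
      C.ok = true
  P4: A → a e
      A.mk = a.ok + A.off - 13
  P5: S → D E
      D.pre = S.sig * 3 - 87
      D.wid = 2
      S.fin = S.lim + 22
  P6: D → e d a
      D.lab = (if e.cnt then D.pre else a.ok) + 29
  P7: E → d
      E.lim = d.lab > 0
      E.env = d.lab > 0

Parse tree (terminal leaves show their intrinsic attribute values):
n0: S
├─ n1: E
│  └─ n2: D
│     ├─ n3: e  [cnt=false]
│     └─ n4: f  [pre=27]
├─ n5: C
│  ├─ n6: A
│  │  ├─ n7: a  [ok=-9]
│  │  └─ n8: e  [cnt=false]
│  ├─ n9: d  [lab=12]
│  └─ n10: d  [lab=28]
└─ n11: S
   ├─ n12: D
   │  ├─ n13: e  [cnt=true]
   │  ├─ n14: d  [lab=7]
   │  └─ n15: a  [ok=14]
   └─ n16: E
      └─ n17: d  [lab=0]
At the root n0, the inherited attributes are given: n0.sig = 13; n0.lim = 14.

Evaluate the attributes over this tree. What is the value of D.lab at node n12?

23

1. n0.sig = 13  [given at root]
2. n0.lim = 14  [given at root]
3. n2.pre = 29  [29]
4. n2.wid = 17  [17]
5. n3.cnt = false  [terminal]
6. n4.pre = 27  [terminal]
7. n2.lab = 27  [D.pre - 2]
8. n1.lim = true  [true]
9. n1.env = false  [false]
10. n5.fin = false  [E.env == true]
11. n5.sig = false  [E.lim == false]
12. n6.off = 27  [27]
13. n7.ok = -9  [terminal]
14. n8.cnt = false  [terminal]
15. n6.mk = 5  [a.ok + A.off - 13]
16. n9.lab = 12  [terminal]
17. n10.lab = 28  [terminal]
18. n5.env = "km"  ["km"]
19. n5.ok = true  [true]
20. n11.sig = 27  [len(C.env) + 25]
21. n11.lim = 5  [len(C.env) + 3]
22. n12.pre = -6  [S.sig * 3 - 87]
23. n12.wid = 2  [2]
24. n13.cnt = true  [terminal]
25. n14.lab = 7  [terminal]
26. n15.ok = 14  [terminal]
27. n12.lab = 23  [(if e.cnt then D.pre else a.ok) + 29]
28. n17.lab = 0  [terminal]
29. n16.lim = false  [d.lab > 0]
30. n16.env = false  [d.lab > 0]
31. n11.fin = 27  [S.lim + 22]
32. n0.fin = 16  [S₀.lim * 2 - 12]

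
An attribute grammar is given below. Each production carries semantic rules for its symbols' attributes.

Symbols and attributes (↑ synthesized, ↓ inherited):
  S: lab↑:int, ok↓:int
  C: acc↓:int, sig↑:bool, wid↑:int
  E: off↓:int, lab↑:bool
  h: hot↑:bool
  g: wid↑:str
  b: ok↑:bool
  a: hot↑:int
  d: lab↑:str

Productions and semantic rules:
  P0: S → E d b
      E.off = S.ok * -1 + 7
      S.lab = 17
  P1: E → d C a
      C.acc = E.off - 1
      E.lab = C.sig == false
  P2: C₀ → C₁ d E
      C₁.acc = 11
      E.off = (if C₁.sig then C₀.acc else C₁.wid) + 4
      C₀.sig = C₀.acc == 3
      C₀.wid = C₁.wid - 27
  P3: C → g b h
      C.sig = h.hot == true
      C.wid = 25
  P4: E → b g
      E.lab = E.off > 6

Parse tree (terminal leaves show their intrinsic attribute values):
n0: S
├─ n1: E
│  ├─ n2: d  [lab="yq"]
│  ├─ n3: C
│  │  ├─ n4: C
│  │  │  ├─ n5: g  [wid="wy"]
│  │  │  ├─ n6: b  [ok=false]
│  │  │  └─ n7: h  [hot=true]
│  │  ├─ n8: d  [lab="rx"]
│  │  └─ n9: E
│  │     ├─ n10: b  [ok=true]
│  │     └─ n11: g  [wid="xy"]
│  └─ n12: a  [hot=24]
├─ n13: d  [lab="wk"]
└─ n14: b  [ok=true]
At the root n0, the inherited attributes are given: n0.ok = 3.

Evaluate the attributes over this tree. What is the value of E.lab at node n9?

true

1. n0.ok = 3  [given at root]
2. n1.off = 4  [S.ok * -1 + 7]
3. n2.lab = "yq"  [terminal]
4. n3.acc = 3  [E.off - 1]
5. n4.acc = 11  [11]
6. n5.wid = "wy"  [terminal]
7. n6.ok = false  [terminal]
8. n7.hot = true  [terminal]
9. n4.sig = true  [h.hot == true]
10. n4.wid = 25  [25]
11. n8.lab = "rx"  [terminal]
12. n9.off = 7  [(if C₁.sig then C₀.acc else C₁.wid) + 4]
13. n10.ok = true  [terminal]
14. n11.wid = "xy"  [terminal]
15. n9.lab = true  [E.off > 6]
16. n3.sig = true  [C₀.acc == 3]
17. n3.wid = -2  [C₁.wid - 27]
18. n12.hot = 24  [terminal]
19. n1.lab = false  [C.sig == false]
20. n13.lab = "wk"  [terminal]
21. n14.ok = true  [terminal]
22. n0.lab = 17  [17]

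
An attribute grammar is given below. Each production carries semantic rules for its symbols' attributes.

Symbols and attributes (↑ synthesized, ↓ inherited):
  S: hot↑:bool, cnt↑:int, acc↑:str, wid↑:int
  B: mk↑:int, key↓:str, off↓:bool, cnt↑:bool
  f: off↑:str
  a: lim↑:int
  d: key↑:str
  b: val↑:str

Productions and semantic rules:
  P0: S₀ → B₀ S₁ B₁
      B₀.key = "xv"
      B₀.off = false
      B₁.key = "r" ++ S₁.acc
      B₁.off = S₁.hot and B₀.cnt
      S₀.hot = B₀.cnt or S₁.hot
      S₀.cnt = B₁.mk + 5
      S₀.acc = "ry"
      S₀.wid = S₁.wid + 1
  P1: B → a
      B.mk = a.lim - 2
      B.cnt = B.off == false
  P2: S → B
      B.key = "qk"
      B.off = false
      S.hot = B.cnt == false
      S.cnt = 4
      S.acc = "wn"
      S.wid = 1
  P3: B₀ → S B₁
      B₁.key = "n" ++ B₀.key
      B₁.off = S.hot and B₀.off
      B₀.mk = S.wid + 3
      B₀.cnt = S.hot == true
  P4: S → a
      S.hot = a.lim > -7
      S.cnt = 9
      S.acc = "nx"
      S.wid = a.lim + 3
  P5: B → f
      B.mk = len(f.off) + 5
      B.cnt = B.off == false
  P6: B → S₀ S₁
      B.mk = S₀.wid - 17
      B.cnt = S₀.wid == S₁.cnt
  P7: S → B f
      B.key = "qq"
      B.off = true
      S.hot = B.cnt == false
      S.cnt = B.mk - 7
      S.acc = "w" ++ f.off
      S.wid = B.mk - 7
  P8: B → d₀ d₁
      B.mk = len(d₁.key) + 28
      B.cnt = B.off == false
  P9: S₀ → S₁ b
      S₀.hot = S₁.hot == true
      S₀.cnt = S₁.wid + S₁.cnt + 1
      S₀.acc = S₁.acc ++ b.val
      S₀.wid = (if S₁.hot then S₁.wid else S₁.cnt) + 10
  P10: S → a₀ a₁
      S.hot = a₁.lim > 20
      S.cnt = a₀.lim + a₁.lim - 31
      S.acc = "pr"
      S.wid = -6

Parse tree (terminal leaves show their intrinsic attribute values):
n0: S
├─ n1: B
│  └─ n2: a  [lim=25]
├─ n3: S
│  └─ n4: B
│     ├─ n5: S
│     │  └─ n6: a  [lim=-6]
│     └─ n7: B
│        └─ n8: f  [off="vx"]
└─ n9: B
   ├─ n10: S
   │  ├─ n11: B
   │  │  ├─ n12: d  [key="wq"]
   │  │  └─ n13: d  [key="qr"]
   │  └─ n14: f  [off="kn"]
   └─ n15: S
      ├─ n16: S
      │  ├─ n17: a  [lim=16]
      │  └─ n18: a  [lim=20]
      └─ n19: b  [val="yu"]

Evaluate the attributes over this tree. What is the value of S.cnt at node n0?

1. n1.key = "xv"  ["xv"]
2. n1.off = false  [false]
3. n2.lim = 25  [terminal]
4. n1.mk = 23  [a.lim - 2]
5. n1.cnt = true  [B.off == false]
6. n4.key = "qk"  ["qk"]
7. n4.off = false  [false]
8. n6.lim = -6  [terminal]
9. n5.hot = true  [a.lim > -7]
10. n5.cnt = 9  [9]
11. n5.acc = "nx"  ["nx"]
12. n5.wid = -3  [a.lim + 3]
13. n7.key = "nqk"  ["n" ++ B₀.key]
14. n7.off = false  [S.hot and B₀.off]
15. n8.off = "vx"  [terminal]
16. n7.mk = 7  [len(f.off) + 5]
17. n7.cnt = true  [B.off == false]
18. n4.mk = 0  [S.wid + 3]
19. n4.cnt = true  [S.hot == true]
20. n3.hot = false  [B.cnt == false]
21. n3.cnt = 4  [4]
22. n3.acc = "wn"  ["wn"]
23. n3.wid = 1  [1]
24. n9.key = "rwn"  ["r" ++ S₁.acc]
25. n9.off = false  [S₁.hot and B₀.cnt]
26. n11.key = "qq"  ["qq"]
27. n11.off = true  [true]
28. n12.key = "wq"  [terminal]
29. n13.key = "qr"  [terminal]
30. n11.mk = 30  [len(d₁.key) + 28]
31. n11.cnt = false  [B.off == false]
32. n14.off = "kn"  [terminal]
33. n10.hot = true  [B.cnt == false]
34. n10.cnt = 23  [B.mk - 7]
35. n10.acc = "wkn"  ["w" ++ f.off]
36. n10.wid = 23  [B.mk - 7]
37. n17.lim = 16  [terminal]
38. n18.lim = 20  [terminal]
39. n16.hot = false  [a₁.lim > 20]
40. n16.cnt = 5  [a₀.lim + a₁.lim - 31]
41. n16.acc = "pr"  ["pr"]
42. n16.wid = -6  [-6]
43. n19.val = "yu"  [terminal]
44. n15.hot = false  [S₁.hot == true]
45. n15.cnt = 0  [S₁.wid + S₁.cnt + 1]
46. n15.acc = "pryu"  [S₁.acc ++ b.val]
47. n15.wid = 15  [(if S₁.hot then S₁.wid else S₁.cnt) + 10]
48. n9.mk = 6  [S₀.wid - 17]
49. n9.cnt = false  [S₀.wid == S₁.cnt]
50. n0.hot = true  [B₀.cnt or S₁.hot]
51. n0.cnt = 11  [B₁.mk + 5]
52. n0.acc = "ry"  ["ry"]
53. n0.wid = 2  [S₁.wid + 1]

11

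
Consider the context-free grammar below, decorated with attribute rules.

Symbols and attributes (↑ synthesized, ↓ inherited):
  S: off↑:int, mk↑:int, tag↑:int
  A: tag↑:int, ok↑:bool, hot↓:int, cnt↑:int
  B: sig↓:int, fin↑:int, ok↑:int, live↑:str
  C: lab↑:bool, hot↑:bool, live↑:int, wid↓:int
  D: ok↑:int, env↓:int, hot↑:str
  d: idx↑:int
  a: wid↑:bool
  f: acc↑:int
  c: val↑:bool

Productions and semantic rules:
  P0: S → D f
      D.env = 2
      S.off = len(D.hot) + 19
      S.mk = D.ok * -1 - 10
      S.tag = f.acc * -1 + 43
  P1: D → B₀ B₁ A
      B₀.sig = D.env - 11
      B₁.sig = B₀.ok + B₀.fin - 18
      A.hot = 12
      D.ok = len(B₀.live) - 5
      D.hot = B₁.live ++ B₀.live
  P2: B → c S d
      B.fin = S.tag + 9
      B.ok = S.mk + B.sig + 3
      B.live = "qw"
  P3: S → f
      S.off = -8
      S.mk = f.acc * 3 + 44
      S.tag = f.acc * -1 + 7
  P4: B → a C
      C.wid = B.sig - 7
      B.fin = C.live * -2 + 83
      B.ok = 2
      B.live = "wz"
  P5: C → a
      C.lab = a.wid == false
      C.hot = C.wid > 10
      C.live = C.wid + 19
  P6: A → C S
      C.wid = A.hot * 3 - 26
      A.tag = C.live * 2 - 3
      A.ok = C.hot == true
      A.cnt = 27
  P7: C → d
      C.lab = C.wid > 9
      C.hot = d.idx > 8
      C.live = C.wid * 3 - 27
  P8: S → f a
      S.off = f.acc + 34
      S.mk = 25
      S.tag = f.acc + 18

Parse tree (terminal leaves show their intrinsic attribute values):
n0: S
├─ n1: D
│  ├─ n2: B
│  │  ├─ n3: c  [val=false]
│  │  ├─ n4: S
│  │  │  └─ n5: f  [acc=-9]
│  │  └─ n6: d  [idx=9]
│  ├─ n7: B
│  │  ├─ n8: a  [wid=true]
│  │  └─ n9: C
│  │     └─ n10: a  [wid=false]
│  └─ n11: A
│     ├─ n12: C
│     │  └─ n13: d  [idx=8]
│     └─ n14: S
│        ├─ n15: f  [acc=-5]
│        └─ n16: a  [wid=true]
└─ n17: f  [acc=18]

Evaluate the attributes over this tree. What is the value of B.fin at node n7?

1. n1.env = 2  [2]
2. n2.sig = -9  [D.env - 11]
3. n3.val = false  [terminal]
4. n5.acc = -9  [terminal]
5. n4.off = -8  [-8]
6. n4.mk = 17  [f.acc * 3 + 44]
7. n4.tag = 16  [f.acc * -1 + 7]
8. n6.idx = 9  [terminal]
9. n2.fin = 25  [S.tag + 9]
10. n2.ok = 11  [S.mk + B.sig + 3]
11. n2.live = "qw"  ["qw"]
12. n7.sig = 18  [B₀.ok + B₀.fin - 18]
13. n8.wid = true  [terminal]
14. n9.wid = 11  [B.sig - 7]
15. n10.wid = false  [terminal]
16. n9.lab = true  [a.wid == false]
17. n9.hot = true  [C.wid > 10]
18. n9.live = 30  [C.wid + 19]
19. n7.fin = 23  [C.live * -2 + 83]
20. n7.ok = 2  [2]
21. n7.live = "wz"  ["wz"]
22. n11.hot = 12  [12]
23. n12.wid = 10  [A.hot * 3 - 26]
24. n13.idx = 8  [terminal]
25. n12.lab = true  [C.wid > 9]
26. n12.hot = false  [d.idx > 8]
27. n12.live = 3  [C.wid * 3 - 27]
28. n15.acc = -5  [terminal]
29. n16.wid = true  [terminal]
30. n14.off = 29  [f.acc + 34]
31. n14.mk = 25  [25]
32. n14.tag = 13  [f.acc + 18]
33. n11.tag = 3  [C.live * 2 - 3]
34. n11.ok = false  [C.hot == true]
35. n11.cnt = 27  [27]
36. n1.ok = -3  [len(B₀.live) - 5]
37. n1.hot = "wzqw"  [B₁.live ++ B₀.live]
38. n17.acc = 18  [terminal]
39. n0.off = 23  [len(D.hot) + 19]
40. n0.mk = -7  [D.ok * -1 - 10]
41. n0.tag = 25  [f.acc * -1 + 43]

23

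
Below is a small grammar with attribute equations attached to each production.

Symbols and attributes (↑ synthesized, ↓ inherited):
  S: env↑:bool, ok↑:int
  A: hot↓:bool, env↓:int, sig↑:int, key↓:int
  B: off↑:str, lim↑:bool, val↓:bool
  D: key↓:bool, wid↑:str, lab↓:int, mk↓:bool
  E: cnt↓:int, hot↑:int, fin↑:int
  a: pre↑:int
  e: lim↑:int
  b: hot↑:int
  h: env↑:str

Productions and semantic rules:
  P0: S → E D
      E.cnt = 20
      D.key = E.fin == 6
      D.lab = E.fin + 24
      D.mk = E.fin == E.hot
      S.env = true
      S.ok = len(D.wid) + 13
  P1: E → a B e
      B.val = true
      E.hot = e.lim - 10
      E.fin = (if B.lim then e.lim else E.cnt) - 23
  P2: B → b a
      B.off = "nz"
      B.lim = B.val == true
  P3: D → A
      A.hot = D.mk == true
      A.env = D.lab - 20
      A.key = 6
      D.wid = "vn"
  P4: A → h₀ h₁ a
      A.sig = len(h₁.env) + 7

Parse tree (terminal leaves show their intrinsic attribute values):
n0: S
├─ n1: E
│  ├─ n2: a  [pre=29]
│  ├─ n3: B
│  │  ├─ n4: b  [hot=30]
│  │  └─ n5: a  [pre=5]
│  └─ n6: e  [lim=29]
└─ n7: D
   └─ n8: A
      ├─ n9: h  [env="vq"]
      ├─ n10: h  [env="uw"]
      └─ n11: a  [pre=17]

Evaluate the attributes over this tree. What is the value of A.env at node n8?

1. n1.cnt = 20  [20]
2. n2.pre = 29  [terminal]
3. n3.val = true  [true]
4. n4.hot = 30  [terminal]
5. n5.pre = 5  [terminal]
6. n3.off = "nz"  ["nz"]
7. n3.lim = true  [B.val == true]
8. n6.lim = 29  [terminal]
9. n1.hot = 19  [e.lim - 10]
10. n1.fin = 6  [(if B.lim then e.lim else E.cnt) - 23]
11. n7.key = true  [E.fin == 6]
12. n7.lab = 30  [E.fin + 24]
13. n7.mk = false  [E.fin == E.hot]
14. n8.hot = false  [D.mk == true]
15. n8.env = 10  [D.lab - 20]
16. n8.key = 6  [6]
17. n9.env = "vq"  [terminal]
18. n10.env = "uw"  [terminal]
19. n11.pre = 17  [terminal]
20. n8.sig = 9  [len(h₁.env) + 7]
21. n7.wid = "vn"  ["vn"]
22. n0.env = true  [true]
23. n0.ok = 15  [len(D.wid) + 13]

10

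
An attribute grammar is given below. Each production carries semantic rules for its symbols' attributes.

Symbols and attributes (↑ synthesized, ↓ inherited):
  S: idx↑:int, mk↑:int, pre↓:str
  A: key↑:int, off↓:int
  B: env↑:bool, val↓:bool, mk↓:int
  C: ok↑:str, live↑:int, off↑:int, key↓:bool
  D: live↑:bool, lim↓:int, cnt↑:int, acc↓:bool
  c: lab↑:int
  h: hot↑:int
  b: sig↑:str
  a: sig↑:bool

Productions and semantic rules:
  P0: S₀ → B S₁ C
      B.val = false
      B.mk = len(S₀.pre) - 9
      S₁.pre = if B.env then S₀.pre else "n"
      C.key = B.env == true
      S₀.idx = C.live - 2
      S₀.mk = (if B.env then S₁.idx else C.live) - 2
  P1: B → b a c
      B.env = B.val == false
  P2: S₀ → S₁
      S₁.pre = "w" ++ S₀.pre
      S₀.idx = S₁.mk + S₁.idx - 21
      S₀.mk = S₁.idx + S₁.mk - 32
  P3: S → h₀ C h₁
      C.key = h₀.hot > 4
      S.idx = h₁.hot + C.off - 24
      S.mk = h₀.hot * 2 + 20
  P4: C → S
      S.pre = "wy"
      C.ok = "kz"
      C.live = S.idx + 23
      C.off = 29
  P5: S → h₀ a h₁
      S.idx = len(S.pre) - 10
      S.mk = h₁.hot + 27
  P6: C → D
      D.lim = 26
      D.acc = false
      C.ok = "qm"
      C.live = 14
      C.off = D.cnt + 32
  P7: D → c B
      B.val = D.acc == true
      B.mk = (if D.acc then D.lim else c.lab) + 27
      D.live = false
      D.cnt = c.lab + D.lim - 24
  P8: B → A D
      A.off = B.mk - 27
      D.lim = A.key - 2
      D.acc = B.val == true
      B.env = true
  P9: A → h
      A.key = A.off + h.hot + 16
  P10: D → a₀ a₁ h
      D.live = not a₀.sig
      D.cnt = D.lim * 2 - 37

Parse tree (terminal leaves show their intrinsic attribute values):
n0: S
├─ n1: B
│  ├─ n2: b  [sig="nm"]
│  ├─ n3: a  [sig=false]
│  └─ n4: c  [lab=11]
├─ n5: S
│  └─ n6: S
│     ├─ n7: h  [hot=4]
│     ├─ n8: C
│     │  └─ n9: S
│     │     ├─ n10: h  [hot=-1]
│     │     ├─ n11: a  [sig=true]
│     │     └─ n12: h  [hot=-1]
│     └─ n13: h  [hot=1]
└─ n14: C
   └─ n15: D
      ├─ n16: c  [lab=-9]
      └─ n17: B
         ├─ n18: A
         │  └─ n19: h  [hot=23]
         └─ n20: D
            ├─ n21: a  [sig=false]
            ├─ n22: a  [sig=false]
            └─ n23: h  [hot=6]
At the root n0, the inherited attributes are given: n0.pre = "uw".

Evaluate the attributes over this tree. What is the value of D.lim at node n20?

1. n0.pre = "uw"  [given at root]
2. n1.val = false  [false]
3. n1.mk = -7  [len(S₀.pre) - 9]
4. n2.sig = "nm"  [terminal]
5. n3.sig = false  [terminal]
6. n4.lab = 11  [terminal]
7. n1.env = true  [B.val == false]
8. n5.pre = "uw"  [if B.env then S₀.pre else "n"]
9. n6.pre = "wuw"  ["w" ++ S₀.pre]
10. n7.hot = 4  [terminal]
11. n8.key = false  [h₀.hot > 4]
12. n9.pre = "wy"  ["wy"]
13. n10.hot = -1  [terminal]
14. n11.sig = true  [terminal]
15. n12.hot = -1  [terminal]
16. n9.idx = -8  [len(S.pre) - 10]
17. n9.mk = 26  [h₁.hot + 27]
18. n8.ok = "kz"  ["kz"]
19. n8.live = 15  [S.idx + 23]
20. n8.off = 29  [29]
21. n13.hot = 1  [terminal]
22. n6.idx = 6  [h₁.hot + C.off - 24]
23. n6.mk = 28  [h₀.hot * 2 + 20]
24. n5.idx = 13  [S₁.mk + S₁.idx - 21]
25. n5.mk = 2  [S₁.idx + S₁.mk - 32]
26. n14.key = true  [B.env == true]
27. n15.lim = 26  [26]
28. n15.acc = false  [false]
29. n16.lab = -9  [terminal]
30. n17.val = false  [D.acc == true]
31. n17.mk = 18  [(if D.acc then D.lim else c.lab) + 27]
32. n18.off = -9  [B.mk - 27]
33. n19.hot = 23  [terminal]
34. n18.key = 30  [A.off + h.hot + 16]
35. n20.lim = 28  [A.key - 2]
36. n20.acc = false  [B.val == true]
37. n21.sig = false  [terminal]
38. n22.sig = false  [terminal]
39. n23.hot = 6  [terminal]
40. n20.live = true  [not a₀.sig]
41. n20.cnt = 19  [D.lim * 2 - 37]
42. n17.env = true  [true]
43. n15.live = false  [false]
44. n15.cnt = -7  [c.lab + D.lim - 24]
45. n14.ok = "qm"  ["qm"]
46. n14.live = 14  [14]
47. n14.off = 25  [D.cnt + 32]
48. n0.idx = 12  [C.live - 2]
49. n0.mk = 11  [(if B.env then S₁.idx else C.live) - 2]

28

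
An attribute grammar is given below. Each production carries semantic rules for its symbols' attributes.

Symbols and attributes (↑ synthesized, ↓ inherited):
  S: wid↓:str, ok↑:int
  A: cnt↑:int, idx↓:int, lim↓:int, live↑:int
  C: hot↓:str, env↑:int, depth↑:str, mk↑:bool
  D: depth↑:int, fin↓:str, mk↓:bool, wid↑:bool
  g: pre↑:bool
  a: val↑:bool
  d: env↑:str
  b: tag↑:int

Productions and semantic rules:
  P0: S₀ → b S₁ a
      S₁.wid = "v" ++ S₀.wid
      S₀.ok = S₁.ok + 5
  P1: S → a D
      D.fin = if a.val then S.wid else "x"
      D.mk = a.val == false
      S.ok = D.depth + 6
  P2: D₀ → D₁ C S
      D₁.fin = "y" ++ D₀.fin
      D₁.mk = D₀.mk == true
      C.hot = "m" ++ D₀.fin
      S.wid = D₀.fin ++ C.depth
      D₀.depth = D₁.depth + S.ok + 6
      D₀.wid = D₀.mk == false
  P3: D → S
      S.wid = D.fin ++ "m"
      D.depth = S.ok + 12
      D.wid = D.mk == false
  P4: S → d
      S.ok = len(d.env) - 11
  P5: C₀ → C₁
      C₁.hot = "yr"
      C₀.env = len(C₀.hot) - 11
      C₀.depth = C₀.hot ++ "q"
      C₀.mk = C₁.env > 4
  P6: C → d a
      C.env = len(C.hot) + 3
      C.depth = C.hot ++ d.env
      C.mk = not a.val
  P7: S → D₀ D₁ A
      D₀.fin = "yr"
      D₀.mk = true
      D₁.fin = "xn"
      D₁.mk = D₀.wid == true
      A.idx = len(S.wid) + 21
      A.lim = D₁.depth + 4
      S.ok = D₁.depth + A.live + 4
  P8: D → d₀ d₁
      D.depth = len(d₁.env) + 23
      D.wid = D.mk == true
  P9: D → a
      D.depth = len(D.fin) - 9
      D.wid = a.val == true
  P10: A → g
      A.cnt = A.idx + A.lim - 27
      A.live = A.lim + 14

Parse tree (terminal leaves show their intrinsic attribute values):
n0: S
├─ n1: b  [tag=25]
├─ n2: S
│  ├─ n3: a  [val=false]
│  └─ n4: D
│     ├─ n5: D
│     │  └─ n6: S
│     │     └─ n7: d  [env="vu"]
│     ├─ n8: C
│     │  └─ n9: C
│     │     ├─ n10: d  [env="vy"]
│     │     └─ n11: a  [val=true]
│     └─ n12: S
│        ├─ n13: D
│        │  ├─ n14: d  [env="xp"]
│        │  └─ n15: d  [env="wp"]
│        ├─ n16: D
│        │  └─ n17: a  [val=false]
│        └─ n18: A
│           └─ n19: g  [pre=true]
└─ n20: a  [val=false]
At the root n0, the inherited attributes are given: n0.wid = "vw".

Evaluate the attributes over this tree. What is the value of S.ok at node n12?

1. n0.wid = "vw"  [given at root]
2. n1.tag = 25  [terminal]
3. n2.wid = "vvw"  ["v" ++ S₀.wid]
4. n3.val = false  [terminal]
5. n4.fin = "x"  [if a.val then S.wid else "x"]
6. n4.mk = true  [a.val == false]
7. n5.fin = "yx"  ["y" ++ D₀.fin]
8. n5.mk = true  [D₀.mk == true]
9. n6.wid = "yxm"  [D.fin ++ "m"]
10. n7.env = "vu"  [terminal]
11. n6.ok = -9  [len(d.env) - 11]
12. n5.depth = 3  [S.ok + 12]
13. n5.wid = false  [D.mk == false]
14. n8.hot = "mx"  ["m" ++ D₀.fin]
15. n9.hot = "yr"  ["yr"]
16. n10.env = "vy"  [terminal]
17. n11.val = true  [terminal]
18. n9.env = 5  [len(C.hot) + 3]
19. n9.depth = "yrvy"  [C.hot ++ d.env]
20. n9.mk = false  [not a.val]
21. n8.env = -9  [len(C₀.hot) - 11]
22. n8.depth = "mxq"  [C₀.hot ++ "q"]
23. n8.mk = true  [C₁.env > 4]
24. n12.wid = "xmxq"  [D₀.fin ++ C.depth]
25. n13.fin = "yr"  ["yr"]
26. n13.mk = true  [true]
27. n14.env = "xp"  [terminal]
28. n15.env = "wp"  [terminal]
29. n13.depth = 25  [len(d₁.env) + 23]
30. n13.wid = true  [D.mk == true]
31. n16.fin = "xn"  ["xn"]
32. n16.mk = true  [D₀.wid == true]
33. n17.val = false  [terminal]
34. n16.depth = -7  [len(D.fin) - 9]
35. n16.wid = false  [a.val == true]
36. n18.idx = 25  [len(S.wid) + 21]
37. n18.lim = -3  [D₁.depth + 4]
38. n19.pre = true  [terminal]
39. n18.cnt = -5  [A.idx + A.lim - 27]
40. n18.live = 11  [A.lim + 14]
41. n12.ok = 8  [D₁.depth + A.live + 4]
42. n4.depth = 17  [D₁.depth + S.ok + 6]
43. n4.wid = false  [D₀.mk == false]
44. n2.ok = 23  [D.depth + 6]
45. n20.val = false  [terminal]
46. n0.ok = 28  [S₁.ok + 5]

8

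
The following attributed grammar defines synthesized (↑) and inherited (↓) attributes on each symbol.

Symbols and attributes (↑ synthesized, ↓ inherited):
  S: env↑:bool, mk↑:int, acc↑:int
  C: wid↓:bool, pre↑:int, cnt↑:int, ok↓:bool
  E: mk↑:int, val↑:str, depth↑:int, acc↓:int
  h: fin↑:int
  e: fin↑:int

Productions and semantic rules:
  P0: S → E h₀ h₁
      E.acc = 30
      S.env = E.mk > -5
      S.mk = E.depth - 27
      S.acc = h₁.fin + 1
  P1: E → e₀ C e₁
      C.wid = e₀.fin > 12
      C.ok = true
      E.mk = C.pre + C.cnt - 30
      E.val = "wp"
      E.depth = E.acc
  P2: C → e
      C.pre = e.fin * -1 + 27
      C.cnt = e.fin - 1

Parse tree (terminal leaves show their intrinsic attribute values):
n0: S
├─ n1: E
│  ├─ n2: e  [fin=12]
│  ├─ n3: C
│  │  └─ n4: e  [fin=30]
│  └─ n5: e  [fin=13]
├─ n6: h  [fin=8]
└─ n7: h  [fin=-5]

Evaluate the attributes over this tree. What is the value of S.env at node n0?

true

1. n1.acc = 30  [30]
2. n2.fin = 12  [terminal]
3. n3.wid = false  [e₀.fin > 12]
4. n3.ok = true  [true]
5. n4.fin = 30  [terminal]
6. n3.pre = -3  [e.fin * -1 + 27]
7. n3.cnt = 29  [e.fin - 1]
8. n5.fin = 13  [terminal]
9. n1.mk = -4  [C.pre + C.cnt - 30]
10. n1.val = "wp"  ["wp"]
11. n1.depth = 30  [E.acc]
12. n6.fin = 8  [terminal]
13. n7.fin = -5  [terminal]
14. n0.env = true  [E.mk > -5]
15. n0.mk = 3  [E.depth - 27]
16. n0.acc = -4  [h₁.fin + 1]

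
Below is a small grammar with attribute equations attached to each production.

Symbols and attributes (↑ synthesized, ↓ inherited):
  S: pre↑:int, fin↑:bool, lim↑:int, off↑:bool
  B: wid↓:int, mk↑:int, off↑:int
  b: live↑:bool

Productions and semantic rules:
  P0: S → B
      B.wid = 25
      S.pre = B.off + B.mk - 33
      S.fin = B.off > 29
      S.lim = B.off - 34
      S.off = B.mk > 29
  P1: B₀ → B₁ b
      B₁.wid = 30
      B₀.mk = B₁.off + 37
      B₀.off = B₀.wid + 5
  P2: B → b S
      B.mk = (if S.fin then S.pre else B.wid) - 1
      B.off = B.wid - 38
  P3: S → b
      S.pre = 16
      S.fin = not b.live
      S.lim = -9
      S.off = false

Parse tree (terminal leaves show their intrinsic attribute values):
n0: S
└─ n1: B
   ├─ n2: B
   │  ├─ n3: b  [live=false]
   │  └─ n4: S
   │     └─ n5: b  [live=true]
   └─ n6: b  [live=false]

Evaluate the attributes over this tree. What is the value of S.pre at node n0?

26

1. n1.wid = 25  [25]
2. n2.wid = 30  [30]
3. n3.live = false  [terminal]
4. n5.live = true  [terminal]
5. n4.pre = 16  [16]
6. n4.fin = false  [not b.live]
7. n4.lim = -9  [-9]
8. n4.off = false  [false]
9. n2.mk = 29  [(if S.fin then S.pre else B.wid) - 1]
10. n2.off = -8  [B.wid - 38]
11. n6.live = false  [terminal]
12. n1.mk = 29  [B₁.off + 37]
13. n1.off = 30  [B₀.wid + 5]
14. n0.pre = 26  [B.off + B.mk - 33]
15. n0.fin = true  [B.off > 29]
16. n0.lim = -4  [B.off - 34]
17. n0.off = false  [B.mk > 29]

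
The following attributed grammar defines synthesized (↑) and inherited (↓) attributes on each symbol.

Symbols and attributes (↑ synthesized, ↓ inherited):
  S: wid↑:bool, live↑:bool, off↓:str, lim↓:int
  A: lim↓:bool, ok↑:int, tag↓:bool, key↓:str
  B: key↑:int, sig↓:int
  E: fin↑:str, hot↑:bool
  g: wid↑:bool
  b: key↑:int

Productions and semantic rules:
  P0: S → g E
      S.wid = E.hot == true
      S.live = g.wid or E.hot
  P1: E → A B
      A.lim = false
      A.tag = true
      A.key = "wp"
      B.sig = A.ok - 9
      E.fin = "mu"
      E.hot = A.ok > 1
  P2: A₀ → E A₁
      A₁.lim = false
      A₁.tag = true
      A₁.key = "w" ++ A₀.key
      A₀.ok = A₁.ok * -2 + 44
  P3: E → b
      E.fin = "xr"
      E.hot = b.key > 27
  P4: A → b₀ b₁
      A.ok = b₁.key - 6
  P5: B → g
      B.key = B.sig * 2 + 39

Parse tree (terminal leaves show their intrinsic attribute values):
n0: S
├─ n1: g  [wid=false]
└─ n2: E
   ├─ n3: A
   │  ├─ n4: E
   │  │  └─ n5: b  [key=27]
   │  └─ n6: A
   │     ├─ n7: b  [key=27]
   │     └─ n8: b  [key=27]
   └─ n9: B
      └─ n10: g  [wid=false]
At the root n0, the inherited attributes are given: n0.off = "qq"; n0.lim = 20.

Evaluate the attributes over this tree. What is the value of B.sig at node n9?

1. n0.off = "qq"  [given at root]
2. n0.lim = 20  [given at root]
3. n1.wid = false  [terminal]
4. n3.lim = false  [false]
5. n3.tag = true  [true]
6. n3.key = "wp"  ["wp"]
7. n5.key = 27  [terminal]
8. n4.fin = "xr"  ["xr"]
9. n4.hot = false  [b.key > 27]
10. n6.lim = false  [false]
11. n6.tag = true  [true]
12. n6.key = "wwp"  ["w" ++ A₀.key]
13. n7.key = 27  [terminal]
14. n8.key = 27  [terminal]
15. n6.ok = 21  [b₁.key - 6]
16. n3.ok = 2  [A₁.ok * -2 + 44]
17. n9.sig = -7  [A.ok - 9]
18. n10.wid = false  [terminal]
19. n9.key = 25  [B.sig * 2 + 39]
20. n2.fin = "mu"  ["mu"]
21. n2.hot = true  [A.ok > 1]
22. n0.wid = true  [E.hot == true]
23. n0.live = true  [g.wid or E.hot]

-7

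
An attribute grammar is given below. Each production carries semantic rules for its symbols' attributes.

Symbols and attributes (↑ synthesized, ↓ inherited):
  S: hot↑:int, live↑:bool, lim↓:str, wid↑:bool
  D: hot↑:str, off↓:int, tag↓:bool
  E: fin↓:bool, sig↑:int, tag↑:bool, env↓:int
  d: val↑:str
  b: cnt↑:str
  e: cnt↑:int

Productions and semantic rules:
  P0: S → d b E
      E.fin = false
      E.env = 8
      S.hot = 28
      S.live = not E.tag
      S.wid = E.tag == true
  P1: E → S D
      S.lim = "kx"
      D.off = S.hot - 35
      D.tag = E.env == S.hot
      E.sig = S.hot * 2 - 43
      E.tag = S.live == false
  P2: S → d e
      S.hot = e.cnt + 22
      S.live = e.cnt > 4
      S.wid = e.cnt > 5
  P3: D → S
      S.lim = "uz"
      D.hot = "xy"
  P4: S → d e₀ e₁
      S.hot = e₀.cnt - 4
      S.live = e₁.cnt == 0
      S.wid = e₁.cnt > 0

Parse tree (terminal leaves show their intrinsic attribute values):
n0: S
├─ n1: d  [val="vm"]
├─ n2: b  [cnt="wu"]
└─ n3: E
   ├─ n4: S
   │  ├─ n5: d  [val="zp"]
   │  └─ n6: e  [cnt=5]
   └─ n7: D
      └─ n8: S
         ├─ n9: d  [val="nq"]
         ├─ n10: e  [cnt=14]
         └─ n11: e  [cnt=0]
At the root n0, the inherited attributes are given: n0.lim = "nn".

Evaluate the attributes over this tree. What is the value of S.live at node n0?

true

1. n0.lim = "nn"  [given at root]
2. n1.val = "vm"  [terminal]
3. n2.cnt = "wu"  [terminal]
4. n3.fin = false  [false]
5. n3.env = 8  [8]
6. n4.lim = "kx"  ["kx"]
7. n5.val = "zp"  [terminal]
8. n6.cnt = 5  [terminal]
9. n4.hot = 27  [e.cnt + 22]
10. n4.live = true  [e.cnt > 4]
11. n4.wid = false  [e.cnt > 5]
12. n7.off = -8  [S.hot - 35]
13. n7.tag = false  [E.env == S.hot]
14. n8.lim = "uz"  ["uz"]
15. n9.val = "nq"  [terminal]
16. n10.cnt = 14  [terminal]
17. n11.cnt = 0  [terminal]
18. n8.hot = 10  [e₀.cnt - 4]
19. n8.live = true  [e₁.cnt == 0]
20. n8.wid = false  [e₁.cnt > 0]
21. n7.hot = "xy"  ["xy"]
22. n3.sig = 11  [S.hot * 2 - 43]
23. n3.tag = false  [S.live == false]
24. n0.hot = 28  [28]
25. n0.live = true  [not E.tag]
26. n0.wid = false  [E.tag == true]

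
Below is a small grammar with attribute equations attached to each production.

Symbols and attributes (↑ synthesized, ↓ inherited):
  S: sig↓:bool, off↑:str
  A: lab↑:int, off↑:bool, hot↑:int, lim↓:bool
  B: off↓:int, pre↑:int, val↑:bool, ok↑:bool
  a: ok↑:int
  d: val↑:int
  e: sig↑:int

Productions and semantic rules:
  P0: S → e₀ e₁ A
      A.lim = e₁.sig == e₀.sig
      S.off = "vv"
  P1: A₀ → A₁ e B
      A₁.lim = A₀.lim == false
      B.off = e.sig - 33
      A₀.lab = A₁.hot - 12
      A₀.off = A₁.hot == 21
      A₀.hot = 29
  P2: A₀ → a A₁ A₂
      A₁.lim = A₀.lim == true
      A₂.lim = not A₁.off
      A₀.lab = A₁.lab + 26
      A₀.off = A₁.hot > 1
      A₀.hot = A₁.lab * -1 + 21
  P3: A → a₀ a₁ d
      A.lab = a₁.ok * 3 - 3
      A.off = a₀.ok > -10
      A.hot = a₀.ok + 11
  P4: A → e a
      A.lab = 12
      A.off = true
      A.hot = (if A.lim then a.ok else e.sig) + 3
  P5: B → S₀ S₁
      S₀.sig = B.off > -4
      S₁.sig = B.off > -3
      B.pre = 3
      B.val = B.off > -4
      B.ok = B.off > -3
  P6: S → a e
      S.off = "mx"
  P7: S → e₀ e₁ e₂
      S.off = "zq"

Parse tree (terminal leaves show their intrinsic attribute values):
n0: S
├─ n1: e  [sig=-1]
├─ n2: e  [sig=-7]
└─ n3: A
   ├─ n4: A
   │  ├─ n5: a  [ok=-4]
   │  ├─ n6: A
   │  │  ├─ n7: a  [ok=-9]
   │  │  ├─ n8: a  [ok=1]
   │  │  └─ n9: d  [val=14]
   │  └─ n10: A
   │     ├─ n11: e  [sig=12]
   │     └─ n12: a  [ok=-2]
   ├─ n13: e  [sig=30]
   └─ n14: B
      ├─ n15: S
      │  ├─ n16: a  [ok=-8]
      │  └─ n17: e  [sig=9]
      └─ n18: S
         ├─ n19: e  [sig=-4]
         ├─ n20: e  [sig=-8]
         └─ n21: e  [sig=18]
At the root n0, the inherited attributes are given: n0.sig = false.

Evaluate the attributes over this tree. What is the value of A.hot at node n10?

15

1. n0.sig = false  [given at root]
2. n1.sig = -1  [terminal]
3. n2.sig = -7  [terminal]
4. n3.lim = false  [e₁.sig == e₀.sig]
5. n4.lim = true  [A₀.lim == false]
6. n5.ok = -4  [terminal]
7. n6.lim = true  [A₀.lim == true]
8. n7.ok = -9  [terminal]
9. n8.ok = 1  [terminal]
10. n9.val = 14  [terminal]
11. n6.lab = 0  [a₁.ok * 3 - 3]
12. n6.off = true  [a₀.ok > -10]
13. n6.hot = 2  [a₀.ok + 11]
14. n10.lim = false  [not A₁.off]
15. n11.sig = 12  [terminal]
16. n12.ok = -2  [terminal]
17. n10.lab = 12  [12]
18. n10.off = true  [true]
19. n10.hot = 15  [(if A.lim then a.ok else e.sig) + 3]
20. n4.lab = 26  [A₁.lab + 26]
21. n4.off = true  [A₁.hot > 1]
22. n4.hot = 21  [A₁.lab * -1 + 21]
23. n13.sig = 30  [terminal]
24. n14.off = -3  [e.sig - 33]
25. n15.sig = true  [B.off > -4]
26. n16.ok = -8  [terminal]
27. n17.sig = 9  [terminal]
28. n15.off = "mx"  ["mx"]
29. n18.sig = false  [B.off > -3]
30. n19.sig = -4  [terminal]
31. n20.sig = -8  [terminal]
32. n21.sig = 18  [terminal]
33. n18.off = "zq"  ["zq"]
34. n14.pre = 3  [3]
35. n14.val = true  [B.off > -4]
36. n14.ok = false  [B.off > -3]
37. n3.lab = 9  [A₁.hot - 12]
38. n3.off = true  [A₁.hot == 21]
39. n3.hot = 29  [29]
40. n0.off = "vv"  ["vv"]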